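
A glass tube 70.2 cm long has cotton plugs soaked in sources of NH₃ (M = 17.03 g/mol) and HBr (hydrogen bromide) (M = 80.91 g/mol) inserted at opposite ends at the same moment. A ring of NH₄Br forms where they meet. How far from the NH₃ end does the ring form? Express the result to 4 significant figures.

Graham's law gives d_NH₃/d_HBr = rate_NH₃/rate_HBr = √(M_HBr/M_NH₃) = √(80.91/17.03) = 2.180.
With d_NH₃ + d_HBr = 70.2 cm, d_HBr = 70.2/(1 + 2.180) = 22.08 cm.
d_NH₃ = 70.2 − 22.08 = 48.12 cm.

48.12 cm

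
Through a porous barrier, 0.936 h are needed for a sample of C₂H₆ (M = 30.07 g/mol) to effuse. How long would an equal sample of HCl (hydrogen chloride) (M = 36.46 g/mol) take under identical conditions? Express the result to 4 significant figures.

Using Graham's law: t_HCl/t_C₂H₆ = √(M_HCl/M_C₂H₆) = √(36.46/30.07) = √1.213 = 1.101.
So the time for HCl is 0.936 × 1.101 = 1.031 h.

1.031 h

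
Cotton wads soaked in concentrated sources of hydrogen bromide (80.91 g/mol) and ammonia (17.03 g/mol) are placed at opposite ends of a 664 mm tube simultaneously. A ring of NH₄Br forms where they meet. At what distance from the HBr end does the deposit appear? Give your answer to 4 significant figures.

Graham's law gives d_HBr/d_NH₃ = rate_HBr/rate_NH₃ = √(M_NH₃/M_HBr) = √(17.03/80.91) = 0.4588.
With d_HBr + d_NH₃ = 664 mm, d_NH₃ = 664/(1 + 0.4588) = 455.2 mm.
d_HBr = 664 − 455.2 = 208.8 mm.

208.8 mm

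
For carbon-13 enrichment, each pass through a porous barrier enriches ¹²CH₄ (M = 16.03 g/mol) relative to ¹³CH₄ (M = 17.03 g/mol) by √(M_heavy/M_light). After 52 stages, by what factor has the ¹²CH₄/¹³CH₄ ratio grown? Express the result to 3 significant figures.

Each stage multiplies the ratio by α = √(17.03/16.03), so after 52 stages the overall factor is α^52 = (17.03/16.03)^(52/2).
= 1.06238^26 = 4.82.

4.82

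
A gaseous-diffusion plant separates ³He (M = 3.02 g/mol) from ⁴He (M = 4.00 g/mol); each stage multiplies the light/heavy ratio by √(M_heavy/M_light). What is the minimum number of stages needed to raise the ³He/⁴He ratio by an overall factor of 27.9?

24

Single-stage factor α = √(4.00/3.02), so ln α = ½ ln(1.32450) = 0.1405.
Need α^N ≥ 27.9 ⇒ N ≥ ln(27.9) / ln α = 3.329 / 0.1405 = 23.69.
So at least 24 stages are needed.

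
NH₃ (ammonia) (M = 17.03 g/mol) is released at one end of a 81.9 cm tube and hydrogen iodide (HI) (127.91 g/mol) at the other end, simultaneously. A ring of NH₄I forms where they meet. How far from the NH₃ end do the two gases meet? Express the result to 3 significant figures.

In equal time, each gas travels a distance ∝ its rate ∝ 1/√M, so d_NH₃/d_HI = √(M_HI/M_NH₃) = √(127.91/17.03) = 2.741.
With d_NH₃ + d_HI = 81.9 cm, d_HI = 81.9/(1 + 2.741) = 21.89 cm.
d_NH₃ = 81.9 − 21.89 = 60.0 cm.

60.0 cm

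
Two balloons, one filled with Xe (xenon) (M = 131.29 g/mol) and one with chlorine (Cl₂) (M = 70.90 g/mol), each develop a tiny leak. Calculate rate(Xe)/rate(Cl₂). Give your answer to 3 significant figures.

From Graham's law, rate_Xe/rate_Cl₂ = √(M_Cl₂/M_Xe) = √(70.90/131.29) = √0.5400 = 0.735.

0.735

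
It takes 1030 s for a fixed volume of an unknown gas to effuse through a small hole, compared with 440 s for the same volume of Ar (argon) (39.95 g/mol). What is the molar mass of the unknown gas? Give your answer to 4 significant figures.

218.9 g/mol

From Graham's law, t_X/t_Ar = √(M_X/M_Ar).
1030/440 = 2.341 = √(M_X/39.95)
M_X = 39.95 × 2.341² = 39.95 × 5.480 = 218.9 g/mol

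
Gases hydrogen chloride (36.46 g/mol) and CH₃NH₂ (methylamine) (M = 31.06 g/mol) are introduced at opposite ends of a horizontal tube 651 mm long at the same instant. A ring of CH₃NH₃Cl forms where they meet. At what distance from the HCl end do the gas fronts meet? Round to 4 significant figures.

312.5 mm

The fronts meet when d_HCl + d_CH₃NH₂ = L with d_HCl/d_CH₃NH₂ = √(M_CH₃NH₂/M_HCl) (Graham's law). Here √(M_CH₃NH₂/M_HCl) = √(31.06/36.46) = 0.9230.
With d_HCl + d_CH₃NH₂ = 651 mm, d_CH₃NH₂ = 651/(1 + 0.9230) = 338.5 mm.
d_HCl = 651 − 338.5 = 312.5 mm.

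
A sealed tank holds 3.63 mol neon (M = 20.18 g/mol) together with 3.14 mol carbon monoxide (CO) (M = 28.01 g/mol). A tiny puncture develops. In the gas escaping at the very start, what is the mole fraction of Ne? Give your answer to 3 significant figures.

The effusion rate of species i is ∝ p_i/√M_i ∝ n_i/√M_i.
Mole fraction of Ne in the effusate = (n_Ne/√M_Ne) / (n_Ne/√M_Ne + n_CO/√M_CO)
= (3.63/√20.18) / (3.63/√20.18 + 3.14/√28.01) = 0.8081/(0.8081 + 0.5933) = 0.577.

0.577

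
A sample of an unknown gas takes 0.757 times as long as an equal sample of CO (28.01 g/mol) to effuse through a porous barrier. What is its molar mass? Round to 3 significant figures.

16.1 g/mol

Since effusion rate ∝ 1/√M, t_X/t_CO = √(M_X/M_CO).
0.757 = √(M_X/28.01)
M_X = 28.01 × 0.757² = 28.01 × 0.5730 = 16.1 g/mol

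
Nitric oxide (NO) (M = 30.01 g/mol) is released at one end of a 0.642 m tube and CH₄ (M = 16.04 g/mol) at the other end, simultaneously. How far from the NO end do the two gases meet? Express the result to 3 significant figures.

0.271 m

Distances travelled in equal time are proportional to diffusion rates, so d_NO/d_CH₄ = √(M_CH₄/M_NO) = √(16.04/30.01) = 0.7311.
With d_NO + d_CH₄ = 0.642 m, d_CH₄ = 0.642/(1 + 0.7311) = 0.3709 m.
d_NO = 0.642 − 0.3709 = 0.271 m.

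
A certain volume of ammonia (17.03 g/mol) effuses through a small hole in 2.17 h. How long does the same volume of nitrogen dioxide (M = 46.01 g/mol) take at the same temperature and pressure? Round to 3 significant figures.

From Graham's law, t_NO₂/t_NH₃ = √(M_NO₂/M_NH₃) = √(46.01/17.03) = √2.702 = 1.644.
So the time for NO₂ is 2.17 × 1.644 = 3.57 h.

3.57 h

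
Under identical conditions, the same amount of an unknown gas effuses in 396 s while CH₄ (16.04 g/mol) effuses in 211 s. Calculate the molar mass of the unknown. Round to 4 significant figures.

56.50 g/mol

Using Graham's law: t_X/t_CH₄ = √(M_X/M_CH₄).
396/211 = 1.877 = √(M_X/16.04)
M_X = 16.04 × 1.877² = 16.04 × 3.522 = 56.50 g/mol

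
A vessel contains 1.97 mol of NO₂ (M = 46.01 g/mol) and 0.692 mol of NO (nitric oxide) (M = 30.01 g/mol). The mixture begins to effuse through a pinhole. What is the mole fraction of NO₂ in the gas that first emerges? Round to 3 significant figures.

0.697

The effusion rate of species i is ∝ p_i/√M_i ∝ n_i/√M_i.
So x_NO₂ in the escaping gas = (n_NO₂/√M_NO₂) / Σ(n_i/√M_i)
= (1.97/√46.01) / (1.97/√46.01 + 0.692/√30.01) = 0.2904/(0.2904 + 0.1263) = 0.697.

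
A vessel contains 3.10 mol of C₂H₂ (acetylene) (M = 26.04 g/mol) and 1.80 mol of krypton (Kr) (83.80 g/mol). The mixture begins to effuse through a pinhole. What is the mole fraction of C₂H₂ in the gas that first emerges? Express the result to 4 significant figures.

0.7555

The effusion rate of species i is ∝ p_i/√M_i ∝ n_i/√M_i.
Mole fraction of C₂H₂ in the effusate = (n_C₂H₂/√M_C₂H₂) / (n_C₂H₂/√M_C₂H₂ + n_Kr/√M_Kr)
= (3.10/√26.04) / (3.10/√26.04 + 1.80/√83.80) = 0.6075/(0.6075 + 0.1966) = 0.7555.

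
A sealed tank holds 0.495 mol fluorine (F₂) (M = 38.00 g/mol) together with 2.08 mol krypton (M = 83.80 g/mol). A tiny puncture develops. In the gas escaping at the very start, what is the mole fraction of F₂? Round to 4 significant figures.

0.2611

Effusion rate of each component ∝ n_i/√M_i (partial pressure × 1/√M).
Mole fraction of F₂ in the effusate = (n_F₂/√M_F₂) / (n_F₂/√M_F₂ + n_Kr/√M_Kr)
= (0.495/√38.00) / (0.495/√38.00 + 2.08/√83.80) = 0.08030/(0.08030 + 0.2272) = 0.2611.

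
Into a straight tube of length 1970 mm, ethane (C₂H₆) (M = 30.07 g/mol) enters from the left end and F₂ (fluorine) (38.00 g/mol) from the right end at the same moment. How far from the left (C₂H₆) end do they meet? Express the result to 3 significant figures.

In equal time, each gas travels a distance ∝ its rate ∝ 1/√M, so d_C₂H₆/d_F₂ = √(M_F₂/M_C₂H₆) = √(38.00/30.07) = 1.124.
With d_C₂H₆ + d_F₂ = 1970 mm, d_F₂ = 1970/(1 + 1.124) = 927.4 mm.
d_C₂H₆ = 1970 − 927.4 = 1040 mm.

1040 mm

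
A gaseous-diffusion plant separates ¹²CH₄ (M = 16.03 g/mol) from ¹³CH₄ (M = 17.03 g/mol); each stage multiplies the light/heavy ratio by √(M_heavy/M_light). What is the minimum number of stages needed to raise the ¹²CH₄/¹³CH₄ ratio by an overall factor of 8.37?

71

Per stage α = (17.03/16.03)^(1/2) = 1.06238^0.5, giving ln α = 0.03026.
Need α^N ≥ 8.37 ⇒ N ≥ ln(8.37) / ln α = 2.125 / 0.03026 = 70.22.
Rounding up, N = 71 stages.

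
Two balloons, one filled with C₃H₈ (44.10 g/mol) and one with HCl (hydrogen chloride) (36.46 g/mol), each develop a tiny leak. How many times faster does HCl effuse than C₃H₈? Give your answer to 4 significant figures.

1.100

By Graham's law, rate_HCl/rate_C₃H₈ = √(M_C₃H₈/M_HCl) = √(44.10/36.46) = √1.210 = 1.100.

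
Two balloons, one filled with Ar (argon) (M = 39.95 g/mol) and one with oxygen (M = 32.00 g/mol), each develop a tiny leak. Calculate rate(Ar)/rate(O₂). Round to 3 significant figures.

From Graham's law, rate_Ar/rate_O₂ = √(M_O₂/M_Ar) = √(32.00/39.95) = √0.8010 = 0.895.

0.895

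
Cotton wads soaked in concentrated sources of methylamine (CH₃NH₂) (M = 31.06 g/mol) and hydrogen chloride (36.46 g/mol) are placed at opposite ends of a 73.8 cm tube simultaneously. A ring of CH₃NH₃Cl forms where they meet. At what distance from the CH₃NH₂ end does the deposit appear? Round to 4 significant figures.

In equal time, each gas travels a distance ∝ its rate ∝ 1/√M, so d_CH₃NH₂/d_HCl = √(M_HCl/M_CH₃NH₂) = √(36.46/31.06) = 1.083.
With d_CH₃NH₂ + d_HCl = 73.8 cm, d_HCl = 73.8/(1 + 1.083) = 35.42 cm.
d_CH₃NH₂ = 73.8 − 35.42 = 38.38 cm.

38.38 cm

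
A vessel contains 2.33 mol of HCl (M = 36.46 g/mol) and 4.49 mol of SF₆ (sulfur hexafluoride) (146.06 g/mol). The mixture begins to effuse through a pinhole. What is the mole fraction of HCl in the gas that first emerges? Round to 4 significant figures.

Each component's effusion rate ∝ (its partial pressure)·(1/√M) ∝ n_i/√M_i.
So x_HCl in the escaping gas = (n_HCl/√M_HCl) / Σ(n_i/√M_i)
= (2.33/√36.46) / (2.33/√36.46 + 4.49/√146.06) = 0.3859/(0.3859 + 0.3715) = 0.5095.

0.5095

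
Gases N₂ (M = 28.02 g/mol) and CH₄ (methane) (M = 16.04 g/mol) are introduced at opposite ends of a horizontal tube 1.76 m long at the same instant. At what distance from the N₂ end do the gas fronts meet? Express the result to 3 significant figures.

0.758 m

Graham's law gives d_N₂/d_CH₄ = rate_N₂/rate_CH₄ = √(M_CH₄/M_N₂) = √(16.04/28.02) = 0.7566.
With d_N₂ + d_CH₄ = 1.76 m, d_CH₄ = 1.76/(1 + 0.7566) = 1.002 m.
d_N₂ = 1.76 − 1.002 = 0.758 m.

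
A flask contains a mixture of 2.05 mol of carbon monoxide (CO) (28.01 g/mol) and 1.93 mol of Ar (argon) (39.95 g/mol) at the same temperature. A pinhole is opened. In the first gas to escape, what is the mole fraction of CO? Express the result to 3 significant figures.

Effusion rate of each component ∝ n_i/√M_i (partial pressure × 1/√M).
Mole fraction of CO in the effusate = (n_CO/√M_CO) / (n_CO/√M_CO + n_Ar/√M_Ar)
= (2.05/√28.01) / (2.05/√28.01 + 1.93/√39.95) = 0.3873/(0.3873 + 0.3054) = 0.559.

0.559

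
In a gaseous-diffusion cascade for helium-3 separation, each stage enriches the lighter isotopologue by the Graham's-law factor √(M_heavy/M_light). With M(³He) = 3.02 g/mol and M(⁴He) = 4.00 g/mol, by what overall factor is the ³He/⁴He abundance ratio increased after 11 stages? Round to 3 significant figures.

4.69

Overall factor = α^11 with α = √(4.00/3.02), i.e. (4.00/3.02)^(11/2).
= 1.32450^(11/2) = 4.69.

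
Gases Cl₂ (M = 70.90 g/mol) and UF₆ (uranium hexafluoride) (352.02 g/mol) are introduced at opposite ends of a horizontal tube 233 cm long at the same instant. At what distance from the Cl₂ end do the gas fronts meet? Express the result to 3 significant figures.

The fronts meet when d_Cl₂ + d_UF₆ = L with d_Cl₂/d_UF₆ = √(M_UF₆/M_Cl₂) (Graham's law). Here √(M_UF₆/M_Cl₂) = √(352.02/70.90) = 2.228.
With d_Cl₂ + d_UF₆ = 233 cm, d_UF₆ = 233/(1 + 2.228) = 72.18 cm.
d_Cl₂ = 233 − 72.18 = 161 cm.

161 cm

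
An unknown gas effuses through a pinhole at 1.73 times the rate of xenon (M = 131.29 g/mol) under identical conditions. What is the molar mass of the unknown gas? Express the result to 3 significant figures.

43.9 g/mol

From Graham's law, rate_X/rate_Xe = √(M_Xe/M_X).
1.73 = √(131.29/M_X)
M_X = 131.29 / 1.73² = 131.29 / 2.993 = 43.9 g/mol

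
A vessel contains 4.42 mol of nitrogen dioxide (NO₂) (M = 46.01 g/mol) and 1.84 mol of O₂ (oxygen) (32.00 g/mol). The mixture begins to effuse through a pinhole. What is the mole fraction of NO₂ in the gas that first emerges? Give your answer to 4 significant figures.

Rate_i ∝ x_i/√M_i (Graham's law weighted by mole fraction), so the effusate composition follows n_i/√M_i.
Mole fraction of NO₂ in the effusate = (n_NO₂/√M_NO₂) / (n_NO₂/√M_NO₂ + n_O₂/√M_O₂)
= (4.42/√46.01) / (4.42/√46.01 + 1.84/√32.00) = 0.6516/(0.6516 + 0.3253) = 0.6670.

0.6670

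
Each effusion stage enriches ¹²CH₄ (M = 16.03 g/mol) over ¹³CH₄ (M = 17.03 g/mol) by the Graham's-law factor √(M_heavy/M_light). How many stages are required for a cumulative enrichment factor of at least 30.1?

Single-stage factor α = √(17.03/16.03), so ln α = ½ ln(1.06238) = 0.03026.
Need α^N ≥ 30.1 ⇒ N ≥ ln(30.1) / ln α = 3.405 / 0.03026 = 112.52.
Rounding up, N = 113 stages.

113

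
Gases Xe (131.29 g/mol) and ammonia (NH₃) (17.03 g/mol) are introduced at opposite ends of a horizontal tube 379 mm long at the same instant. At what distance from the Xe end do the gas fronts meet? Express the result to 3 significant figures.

Distances travelled in equal time are proportional to diffusion rates, so d_Xe/d_NH₃ = √(M_NH₃/M_Xe) = √(17.03/131.29) = 0.3602.
With d_Xe + d_NH₃ = 379 mm, d_NH₃ = 379/(1 + 0.3602) = 278.6 mm.
d_Xe = 379 − 278.6 = 100 mm.

100 mm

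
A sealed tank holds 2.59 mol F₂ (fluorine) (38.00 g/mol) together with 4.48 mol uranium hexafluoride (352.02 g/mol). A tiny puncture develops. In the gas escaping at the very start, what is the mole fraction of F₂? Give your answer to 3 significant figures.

0.638

The effusion rate of species i is ∝ p_i/√M_i ∝ n_i/√M_i.
So x_F₂ in the escaping gas = (n_F₂/√M_F₂) / Σ(n_i/√M_i)
= (2.59/√38.00) / (2.59/√38.00 + 4.48/√352.02) = 0.4202/(0.4202 + 0.2388) = 0.638.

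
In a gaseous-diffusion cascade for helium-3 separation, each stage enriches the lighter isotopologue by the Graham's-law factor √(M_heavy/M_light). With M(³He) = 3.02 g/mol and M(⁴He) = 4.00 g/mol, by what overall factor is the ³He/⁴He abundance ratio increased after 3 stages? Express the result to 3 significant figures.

1.52

After 3 stages the ratio has grown by (√(4.00/3.02))^3 = (4.00/3.02)^(3/2).
= 1.32450^(3/2) = 1.52.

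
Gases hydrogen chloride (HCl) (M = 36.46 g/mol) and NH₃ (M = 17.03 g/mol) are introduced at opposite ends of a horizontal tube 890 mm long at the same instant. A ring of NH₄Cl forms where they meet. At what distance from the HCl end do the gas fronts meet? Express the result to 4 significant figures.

361.3 mm

Distances travelled in equal time are proportional to diffusion rates, so d_HCl/d_NH₃ = √(M_NH₃/M_HCl) = √(17.03/36.46) = 0.6834.
With d_HCl + d_NH₃ = 890 mm, d_NH₃ = 890/(1 + 0.6834) = 528.7 mm.
d_HCl = 890 − 528.7 = 361.3 mm.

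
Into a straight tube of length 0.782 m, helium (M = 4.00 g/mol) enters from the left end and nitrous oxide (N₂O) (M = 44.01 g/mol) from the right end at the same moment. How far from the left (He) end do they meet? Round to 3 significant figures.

Distances travelled in equal time are proportional to diffusion rates, so d_He/d_N₂O = √(M_N₂O/M_He) = √(44.01/4.00) = 3.317.
With d_He + d_N₂O = 0.782 m, d_N₂O = 0.782/(1 + 3.317) = 0.1811 m.
d_He = 0.782 − 0.1811 = 0.601 m.

0.601 m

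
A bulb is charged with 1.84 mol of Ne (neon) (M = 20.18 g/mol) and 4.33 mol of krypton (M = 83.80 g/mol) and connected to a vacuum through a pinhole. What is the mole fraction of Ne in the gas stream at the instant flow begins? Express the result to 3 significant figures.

Each component's effusion rate ∝ (its partial pressure)·(1/√M) ∝ n_i/√M_i.
x_Ne(eff) = (n_Ne/√M_Ne) / (n_Ne/√M_Ne + n_Kr/√M_Kr)
= (1.84/√20.18) / (1.84/√20.18 + 4.33/√83.80) = 0.4096/(0.4096 + 0.4730) = 0.464.

0.464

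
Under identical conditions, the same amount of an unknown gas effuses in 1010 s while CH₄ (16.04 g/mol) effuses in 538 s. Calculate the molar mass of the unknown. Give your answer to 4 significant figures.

Graham's law gives t_X/t_CH₄ = √(M_X/M_CH₄).
1010/538 = 1.877 = √(M_X/16.04)
M_X = 16.04 × 1.877² = 16.04 × 3.524 = 56.53 g/mol

56.53 g/mol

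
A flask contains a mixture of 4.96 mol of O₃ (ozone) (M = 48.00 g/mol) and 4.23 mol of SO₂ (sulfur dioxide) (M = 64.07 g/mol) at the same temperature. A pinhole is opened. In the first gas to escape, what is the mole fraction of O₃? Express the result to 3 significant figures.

Each component's effusion rate ∝ (its partial pressure)·(1/√M) ∝ n_i/√M_i.
Mole fraction of O₃ in the effusate = (n_O₃/√M_O₃) / (n_O₃/√M_O₃ + n_SO₂/√M_SO₂)
= (4.96/√48.00) / (4.96/√48.00 + 4.23/√64.07) = 0.7159/(0.7159 + 0.5285) = 0.575.

0.575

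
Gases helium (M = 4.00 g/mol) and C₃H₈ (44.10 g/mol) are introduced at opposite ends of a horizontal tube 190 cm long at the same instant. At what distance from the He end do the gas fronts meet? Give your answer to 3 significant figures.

Distances travelled in equal time are proportional to diffusion rates, so d_He/d_C₃H₈ = √(M_C₃H₈/M_He) = √(44.10/4.00) = 3.320.
With d_He + d_C₃H₈ = 190 cm, d_C₃H₈ = 190/(1 + 3.320) = 43.98 cm.
d_He = 190 − 43.98 = 146 cm.

146 cm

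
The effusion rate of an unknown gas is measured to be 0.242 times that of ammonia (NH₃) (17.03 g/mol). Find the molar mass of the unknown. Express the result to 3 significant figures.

By Graham's law, rate_X/rate_NH₃ = √(M_NH₃/M_X).
0.242 = √(17.03/M_X)
M_X = 17.03 / 0.242² = 17.03 / 0.05856 = 291 g/mol

291 g/mol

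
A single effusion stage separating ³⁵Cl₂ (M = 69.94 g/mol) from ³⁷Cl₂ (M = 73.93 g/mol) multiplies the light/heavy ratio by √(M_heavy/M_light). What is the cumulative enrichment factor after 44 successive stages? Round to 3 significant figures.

The single-stage factor is √(M_heavy/M_light), so 44 stages give [√(73.93/69.94)]^44 = (73.93/69.94)^(44/2).
= 1.05705^22 = 3.39.

3.39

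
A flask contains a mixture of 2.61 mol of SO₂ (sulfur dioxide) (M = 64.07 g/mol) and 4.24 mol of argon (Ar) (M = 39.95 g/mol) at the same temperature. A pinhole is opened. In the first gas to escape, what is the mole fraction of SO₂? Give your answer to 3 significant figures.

0.327

The effusion rate of species i is ∝ p_i/√M_i ∝ n_i/√M_i.
Mole fraction of SO₂ in the effusate = (n_SO₂/√M_SO₂) / (n_SO₂/√M_SO₂ + n_Ar/√M_Ar)
= (2.61/√64.07) / (2.61/√64.07 + 4.24/√39.95) = 0.3261/(0.3261 + 0.6708) = 0.327.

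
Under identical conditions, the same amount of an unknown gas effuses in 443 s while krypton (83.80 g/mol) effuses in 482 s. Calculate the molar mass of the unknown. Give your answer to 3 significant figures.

70.8 g/mol

Using Graham's law: t_X/t_Kr = √(M_X/M_Kr).
443/482 = 0.9191 = √(M_X/83.80)
M_X = 83.80 × 0.9191² = 83.80 × 0.8447 = 70.8 g/mol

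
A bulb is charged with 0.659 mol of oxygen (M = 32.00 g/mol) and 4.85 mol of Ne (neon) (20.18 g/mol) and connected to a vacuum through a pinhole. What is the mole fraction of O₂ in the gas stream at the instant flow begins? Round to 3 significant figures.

0.0974

The effusion rate of species i is ∝ p_i/√M_i ∝ n_i/√M_i.
So x_O₂ in the escaping gas = (n_O₂/√M_O₂) / Σ(n_i/√M_i)
= (0.659/√32.00) / (0.659/√32.00 + 4.85/√20.18) = 0.1165/(0.1165 + 1.080) = 0.0974.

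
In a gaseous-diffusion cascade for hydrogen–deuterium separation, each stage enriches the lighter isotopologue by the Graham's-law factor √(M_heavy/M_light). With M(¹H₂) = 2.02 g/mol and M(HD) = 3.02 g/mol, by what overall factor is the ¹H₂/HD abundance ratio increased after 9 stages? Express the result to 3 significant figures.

6.11

The single-stage factor is √(M_heavy/M_light), so 9 stages give [√(3.02/2.02)]^9 = (3.02/2.02)^(9/2).
= 1.49505^(9/2) = 6.11.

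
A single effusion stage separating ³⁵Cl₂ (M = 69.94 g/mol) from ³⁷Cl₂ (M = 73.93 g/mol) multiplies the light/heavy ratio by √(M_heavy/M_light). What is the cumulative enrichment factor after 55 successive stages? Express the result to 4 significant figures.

After 55 stages the ratio has grown by (√(73.93/69.94))^55 = (73.93/69.94)^(55/2).
= 1.05705^(55/2) = 4.598.

4.598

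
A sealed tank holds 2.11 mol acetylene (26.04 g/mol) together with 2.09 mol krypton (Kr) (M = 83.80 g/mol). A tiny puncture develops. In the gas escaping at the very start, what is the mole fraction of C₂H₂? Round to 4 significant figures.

0.6443

Effusion rate of each component ∝ n_i/√M_i (partial pressure × 1/√M).
So x_C₂H₂ in the escaping gas = (n_C₂H₂/√M_C₂H₂) / Σ(n_i/√M_i)
= (2.11/√26.04) / (2.11/√26.04 + 2.09/√83.80) = 0.4135/(0.4135 + 0.2283) = 0.6443.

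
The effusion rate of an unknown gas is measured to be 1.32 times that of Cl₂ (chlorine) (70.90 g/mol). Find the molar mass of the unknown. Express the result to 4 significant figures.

By Graham's law, rate_X/rate_Cl₂ = √(M_Cl₂/M_X).
1.32 = √(70.90/M_X)
M_X = 70.90 / 1.32² = 70.90 / 1.742 = 40.69 g/mol

40.69 g/mol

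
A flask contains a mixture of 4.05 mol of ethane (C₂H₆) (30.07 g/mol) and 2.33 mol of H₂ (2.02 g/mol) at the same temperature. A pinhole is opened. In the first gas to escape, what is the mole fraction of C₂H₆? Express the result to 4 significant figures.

0.3106

The effusion rate of species i is ∝ p_i/√M_i ∝ n_i/√M_i.
x_C₂H₆(eff) = (n_C₂H₆/√M_C₂H₆) / (n_C₂H₆/√M_C₂H₆ + n_H₂/√M_H₂)
= (4.05/√30.07) / (4.05/√30.07 + 2.33/√2.02) = 0.7386/(0.7386 + 1.639) = 0.3106.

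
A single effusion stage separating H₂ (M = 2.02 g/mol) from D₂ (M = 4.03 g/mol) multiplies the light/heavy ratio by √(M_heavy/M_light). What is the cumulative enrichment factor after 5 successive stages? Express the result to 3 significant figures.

The single-stage factor is √(M_heavy/M_light), so 5 stages give [√(4.03/2.02)]^5 = (4.03/2.02)^(5/2).
= 1.99505^(5/2) = 5.62.

5.62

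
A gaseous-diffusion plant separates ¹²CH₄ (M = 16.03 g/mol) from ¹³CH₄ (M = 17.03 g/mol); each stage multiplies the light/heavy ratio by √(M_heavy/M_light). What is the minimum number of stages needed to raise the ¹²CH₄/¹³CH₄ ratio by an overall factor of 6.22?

With α = √(17.03/16.03) per stage, ln α = ½ ln(1.06238) = 0.03026.
Need α^N ≥ 6.22 ⇒ N ≥ ln(6.22) / ln α = 1.828 / 0.03026 = 60.41.
So at least 61 stages are needed.

61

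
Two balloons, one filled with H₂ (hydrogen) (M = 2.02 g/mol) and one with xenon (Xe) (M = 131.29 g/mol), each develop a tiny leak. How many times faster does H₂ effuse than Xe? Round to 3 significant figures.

From Graham's law, rate_H₂/rate_Xe = √(M_Xe/M_H₂) = √(131.29/2.02) = √65.00 = 8.06.

8.06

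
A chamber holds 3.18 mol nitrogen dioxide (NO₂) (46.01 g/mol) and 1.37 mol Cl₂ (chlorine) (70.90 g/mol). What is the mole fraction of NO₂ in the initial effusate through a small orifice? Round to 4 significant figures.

Rate_i ∝ x_i/√M_i (Graham's law weighted by mole fraction), so the effusate composition follows n_i/√M_i.
So x_NO₂ in the escaping gas = (n_NO₂/√M_NO₂) / Σ(n_i/√M_i)
= (3.18/√46.01) / (3.18/√46.01 + 1.37/√70.90) = 0.4688/(0.4688 + 0.1627) = 0.7424.

0.7424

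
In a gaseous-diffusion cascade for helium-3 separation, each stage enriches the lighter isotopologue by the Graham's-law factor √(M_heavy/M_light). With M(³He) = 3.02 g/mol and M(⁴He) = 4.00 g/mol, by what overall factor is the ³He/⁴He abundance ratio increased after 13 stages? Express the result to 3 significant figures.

6.21

After 13 stages the ratio has grown by (√(4.00/3.02))^13 = (4.00/3.02)^(13/2).
= 1.32450^(13/2) = 6.21.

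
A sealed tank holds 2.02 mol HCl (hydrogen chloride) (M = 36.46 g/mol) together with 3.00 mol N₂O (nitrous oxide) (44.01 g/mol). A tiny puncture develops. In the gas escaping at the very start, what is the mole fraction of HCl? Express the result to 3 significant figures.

0.425

The effusion rate of species i is ∝ p_i/√M_i ∝ n_i/√M_i.
Mole fraction of HCl in the effusate = (n_HCl/√M_HCl) / (n_HCl/√M_HCl + n_N₂O/√M_N₂O)
= (2.02/√36.46) / (2.02/√36.46 + 3.00/√44.01) = 0.3345/(0.3345 + 0.4522) = 0.425.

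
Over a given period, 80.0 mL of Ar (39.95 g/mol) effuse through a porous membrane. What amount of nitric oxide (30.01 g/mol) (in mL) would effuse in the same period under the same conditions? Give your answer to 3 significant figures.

Graham's law gives rate_NO/rate_Ar = √(M_Ar/M_NO) = √(39.95/30.01) = √1.331 = 1.154.
So the volume for NO is 80.0 × 1.154 = 92.3 mL.

92.3 mL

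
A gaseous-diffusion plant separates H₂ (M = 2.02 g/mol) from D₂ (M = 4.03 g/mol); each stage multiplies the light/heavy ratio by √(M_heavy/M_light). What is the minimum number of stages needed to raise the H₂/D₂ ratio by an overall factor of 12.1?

8

Per stage α = (4.03/2.02)^(1/2) = 1.99505^0.5, giving ln α = 0.3453.
Need α^N ≥ 12.1 ⇒ N ≥ ln(12.1) / ln α = 2.493 / 0.3453 = 7.22.
Minimum whole number of stages: N = 8.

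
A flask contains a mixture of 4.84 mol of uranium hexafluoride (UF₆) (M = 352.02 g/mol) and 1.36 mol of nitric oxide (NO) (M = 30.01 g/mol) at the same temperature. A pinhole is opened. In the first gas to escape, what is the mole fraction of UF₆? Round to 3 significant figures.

0.510

Each component's effusion rate ∝ (its partial pressure)·(1/√M) ∝ n_i/√M_i.
Mole fraction of UF₆ in the effusate = (n_UF₆/√M_UF₆) / (n_UF₆/√M_UF₆ + n_NO/√M_NO)
= (4.84/√352.02) / (4.84/√352.02 + 1.36/√30.01) = 0.2580/(0.2580 + 0.2483) = 0.510.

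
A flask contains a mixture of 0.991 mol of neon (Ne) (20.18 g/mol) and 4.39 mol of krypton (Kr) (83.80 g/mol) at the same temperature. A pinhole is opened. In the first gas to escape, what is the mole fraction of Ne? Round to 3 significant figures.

The effusion rate of species i is ∝ p_i/√M_i ∝ n_i/√M_i.
x_Ne(eff) = (n_Ne/√M_Ne) / (n_Ne/√M_Ne + n_Kr/√M_Kr)
= (0.991/√20.18) / (0.991/√20.18 + 4.39/√83.80) = 0.2206/(0.2206 + 0.4796) = 0.315.

0.315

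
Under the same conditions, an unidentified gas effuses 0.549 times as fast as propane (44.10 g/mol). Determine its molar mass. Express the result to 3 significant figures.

146 g/mol

By Graham's law, rate_X/rate_C₃H₈ = √(M_C₃H₈/M_X).
0.549 = √(44.10/M_X)
M_X = 44.10 / 0.549² = 44.10 / 0.3014 = 146 g/mol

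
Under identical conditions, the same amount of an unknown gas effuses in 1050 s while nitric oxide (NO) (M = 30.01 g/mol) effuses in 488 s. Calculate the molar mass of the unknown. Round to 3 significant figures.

By Graham's law, t_X/t_NO = √(M_X/M_NO).
1050/488 = 2.152 = √(M_X/30.01)
M_X = 30.01 × 2.152² = 30.01 × 4.630 = 139 g/mol

139 g/mol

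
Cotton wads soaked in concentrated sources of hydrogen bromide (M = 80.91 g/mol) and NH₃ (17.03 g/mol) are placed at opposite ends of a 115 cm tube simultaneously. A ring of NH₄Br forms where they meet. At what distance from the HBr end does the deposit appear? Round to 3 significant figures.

36.2 cm

Distances travelled in equal time are proportional to diffusion rates, so d_HBr/d_NH₃ = √(M_NH₃/M_HBr) = √(17.03/80.91) = 0.4588.
With d_HBr + d_NH₃ = 115 cm, d_NH₃ = 115/(1 + 0.4588) = 78.83 cm.
d_HBr = 115 − 78.83 = 36.2 cm.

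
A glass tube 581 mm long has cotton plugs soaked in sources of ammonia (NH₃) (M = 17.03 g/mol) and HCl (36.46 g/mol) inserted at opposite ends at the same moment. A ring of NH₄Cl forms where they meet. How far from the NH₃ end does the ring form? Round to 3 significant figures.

Graham's law gives d_NH₃/d_HCl = rate_NH₃/rate_HCl = √(M_HCl/M_NH₃) = √(36.46/17.03) = 1.463.
With d_NH₃ + d_HCl = 581 mm, d_HCl = 581/(1 + 1.463) = 235.9 mm.
d_NH₃ = 581 − 235.9 = 345 mm.

345 mm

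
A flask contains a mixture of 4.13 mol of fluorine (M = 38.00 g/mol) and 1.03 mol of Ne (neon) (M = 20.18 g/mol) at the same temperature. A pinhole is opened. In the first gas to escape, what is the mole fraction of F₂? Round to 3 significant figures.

0.745

The effusion rate of species i is ∝ p_i/√M_i ∝ n_i/√M_i.
Mole fraction of F₂ in the effusate = (n_F₂/√M_F₂) / (n_F₂/√M_F₂ + n_Ne/√M_Ne)
= (4.13/√38.00) / (4.13/√38.00 + 1.03/√20.18) = 0.6700/(0.6700 + 0.2293) = 0.745.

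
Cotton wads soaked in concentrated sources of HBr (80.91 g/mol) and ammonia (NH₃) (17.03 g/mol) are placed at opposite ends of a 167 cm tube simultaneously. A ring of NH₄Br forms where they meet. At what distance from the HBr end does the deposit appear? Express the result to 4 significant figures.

52.52 cm

In equal time, each gas travels a distance ∝ its rate ∝ 1/√M, so d_HBr/d_NH₃ = √(M_NH₃/M_HBr) = √(17.03/80.91) = 0.4588.
With d_HBr + d_NH₃ = 167 cm, d_NH₃ = 167/(1 + 0.4588) = 114.5 cm.
d_HBr = 167 − 114.5 = 52.52 cm.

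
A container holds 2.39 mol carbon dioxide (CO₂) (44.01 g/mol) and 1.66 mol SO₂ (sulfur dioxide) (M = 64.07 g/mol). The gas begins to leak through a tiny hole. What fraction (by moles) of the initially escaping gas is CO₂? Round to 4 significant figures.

Each component's effusion rate ∝ (its partial pressure)·(1/√M) ∝ n_i/√M_i.
x_CO₂(eff) = (n_CO₂/√M_CO₂) / (n_CO₂/√M_CO₂ + n_SO₂/√M_SO₂)
= (2.39/√44.01) / (2.39/√44.01 + 1.66/√64.07) = 0.3603/(0.3603 + 0.2074) = 0.6347.

0.6347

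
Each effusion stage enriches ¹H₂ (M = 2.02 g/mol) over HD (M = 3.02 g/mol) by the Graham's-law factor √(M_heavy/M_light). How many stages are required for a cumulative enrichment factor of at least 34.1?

18

Per stage α = (3.02/2.02)^(1/2) = 1.49505^0.5, giving ln α = 0.2011.
Need α^N ≥ 34.1 ⇒ N ≥ ln(34.1) / ln α = 3.529 / 0.2011 = 17.55.
Rounding up, N = 18 stages.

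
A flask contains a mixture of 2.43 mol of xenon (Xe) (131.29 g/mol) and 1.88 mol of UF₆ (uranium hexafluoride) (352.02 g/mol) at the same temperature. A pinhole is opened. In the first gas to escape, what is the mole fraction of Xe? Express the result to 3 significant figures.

Rate_i ∝ x_i/√M_i (Graham's law weighted by mole fraction), so the effusate composition follows n_i/√M_i.
x_Xe(eff) = (n_Xe/√M_Xe) / (n_Xe/√M_Xe + n_UF₆/√M_UF₆)
= (2.43/√131.29) / (2.43/√131.29 + 1.88/√352.02) = 0.2121/(0.2121 + 0.1002) = 0.679.

0.679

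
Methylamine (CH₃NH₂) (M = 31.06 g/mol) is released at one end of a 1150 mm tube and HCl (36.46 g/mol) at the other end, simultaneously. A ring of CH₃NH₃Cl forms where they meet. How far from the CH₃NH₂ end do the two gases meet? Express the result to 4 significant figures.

The fronts meet when d_CH₃NH₂ + d_HCl = L with d_CH₃NH₂/d_HCl = √(M_HCl/M_CH₃NH₂) (Graham's law). Here √(M_HCl/M_CH₃NH₂) = √(36.46/31.06) = 1.083.
With d_CH₃NH₂ + d_HCl = 1150 mm, d_HCl = 1150/(1 + 1.083) = 552.0 mm.
d_CH₃NH₂ = 1150 − 552.0 = 598.0 mm.

598.0 mm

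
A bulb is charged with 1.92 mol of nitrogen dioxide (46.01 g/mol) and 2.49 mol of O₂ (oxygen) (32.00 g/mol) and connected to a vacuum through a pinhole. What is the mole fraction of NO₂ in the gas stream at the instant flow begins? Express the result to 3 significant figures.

0.391

Each component's effusion rate ∝ (its partial pressure)·(1/√M) ∝ n_i/√M_i.
Mole fraction of NO₂ in the effusate = (n_NO₂/√M_NO₂) / (n_NO₂/√M_NO₂ + n_O₂/√M_O₂)
= (1.92/√46.01) / (1.92/√46.01 + 2.49/√32.00) = 0.2831/(0.2831 + 0.4402) = 0.391.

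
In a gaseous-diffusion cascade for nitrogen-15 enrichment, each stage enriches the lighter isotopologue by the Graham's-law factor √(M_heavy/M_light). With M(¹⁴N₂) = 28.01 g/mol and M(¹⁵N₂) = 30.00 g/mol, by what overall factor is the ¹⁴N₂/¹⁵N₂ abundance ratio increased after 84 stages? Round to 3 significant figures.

Overall factor = α^84 with α = √(30.00/28.01), i.e. (30.00/28.01)^(84/2).
= 1.07105^42 = 17.9.

17.9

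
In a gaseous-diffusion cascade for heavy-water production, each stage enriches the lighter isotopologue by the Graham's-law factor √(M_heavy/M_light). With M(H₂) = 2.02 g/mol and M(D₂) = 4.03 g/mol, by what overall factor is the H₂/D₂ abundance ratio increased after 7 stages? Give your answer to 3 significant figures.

Each stage multiplies the ratio by α = √(4.03/2.02), so after 7 stages the overall factor is α^7 = (4.03/2.02)^(7/2).
= 1.99505^(7/2) = 11.2.

11.2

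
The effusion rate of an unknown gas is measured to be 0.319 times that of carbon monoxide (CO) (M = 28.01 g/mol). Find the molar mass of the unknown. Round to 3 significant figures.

275 g/mol

Using Graham's law: rate_X/rate_CO = √(M_CO/M_X).
0.319 = √(28.01/M_X)
M_X = 28.01 / 0.319² = 28.01 / 0.1018 = 275 g/mol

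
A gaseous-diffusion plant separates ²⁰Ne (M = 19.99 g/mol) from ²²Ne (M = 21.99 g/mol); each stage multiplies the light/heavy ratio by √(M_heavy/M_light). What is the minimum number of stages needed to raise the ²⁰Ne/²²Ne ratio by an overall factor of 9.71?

Single-stage factor α = √(21.99/19.99), so ln α = ½ ln(1.10005) = 0.04768.
Need α^N ≥ 9.71 ⇒ N ≥ ln(9.71) / ln α = 2.273 / 0.04768 = 47.68.
Rounding up, N = 48 stages.

48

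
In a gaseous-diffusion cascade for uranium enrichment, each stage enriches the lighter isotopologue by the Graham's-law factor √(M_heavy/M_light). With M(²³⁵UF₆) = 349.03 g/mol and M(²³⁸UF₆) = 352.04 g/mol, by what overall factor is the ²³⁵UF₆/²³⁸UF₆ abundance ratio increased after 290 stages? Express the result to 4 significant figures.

Each stage multiplies the ratio by α = √(352.04/349.03), so after 290 stages the overall factor is α^290 = (352.04/349.03)^(290/2).
= 1.00862^145 = 3.473.

3.473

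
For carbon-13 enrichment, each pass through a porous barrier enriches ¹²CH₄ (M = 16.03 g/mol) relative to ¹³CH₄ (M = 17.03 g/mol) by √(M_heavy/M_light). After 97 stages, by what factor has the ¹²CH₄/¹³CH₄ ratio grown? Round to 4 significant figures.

Overall factor = α^97 with α = √(17.03/16.03), i.e. (17.03/16.03)^(97/2).
= 1.06238^(97/2) = 18.82.

18.82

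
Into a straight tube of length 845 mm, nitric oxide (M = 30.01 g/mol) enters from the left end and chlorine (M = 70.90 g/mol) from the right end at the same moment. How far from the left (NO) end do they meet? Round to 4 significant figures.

511.9 mm

In equal time, each gas travels a distance ∝ its rate ∝ 1/√M, so d_NO/d_Cl₂ = √(M_Cl₂/M_NO) = √(70.90/30.01) = 1.537.
With d_NO + d_Cl₂ = 845 mm, d_Cl₂ = 845/(1 + 1.537) = 333.1 mm.
d_NO = 845 − 333.1 = 511.9 mm.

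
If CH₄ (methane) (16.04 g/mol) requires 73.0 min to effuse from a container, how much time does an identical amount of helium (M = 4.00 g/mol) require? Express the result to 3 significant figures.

36.5 min

From Graham's law, t_He/t_CH₄ = √(M_He/M_CH₄) = √(4.00/16.04) = √0.2494 = 0.4994.
So the time for He is 73.0 × 0.4994 = 36.5 min.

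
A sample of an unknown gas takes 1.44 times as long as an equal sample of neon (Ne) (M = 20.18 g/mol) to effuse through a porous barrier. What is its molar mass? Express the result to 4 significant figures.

Since effusion rate ∝ 1/√M, t_X/t_Ne = √(M_X/M_Ne).
1.44 = √(M_X/20.18)
M_X = 20.18 × 1.44² = 20.18 × 2.074 = 41.85 g/mol

41.85 g/mol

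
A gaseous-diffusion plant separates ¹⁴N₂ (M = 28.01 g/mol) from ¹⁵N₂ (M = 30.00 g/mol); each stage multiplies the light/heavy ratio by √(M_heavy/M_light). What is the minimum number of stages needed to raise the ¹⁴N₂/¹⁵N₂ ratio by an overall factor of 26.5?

Single-stage factor α = √(30.00/28.01), so ln α = ½ ln(1.07105) = 0.03432.
Need α^N ≥ 26.5 ⇒ N ≥ ln(26.5) / ln α = 3.277 / 0.03432 = 95.49.
Minimum whole number of stages: N = 96.

96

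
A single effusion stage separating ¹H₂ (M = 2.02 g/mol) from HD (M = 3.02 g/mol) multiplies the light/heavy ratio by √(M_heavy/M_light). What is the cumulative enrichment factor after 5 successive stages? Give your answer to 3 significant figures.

Each stage multiplies the ratio by α = √(3.02/2.02), so after 5 stages the overall factor is α^5 = (3.02/2.02)^(5/2).
= 1.49505^(5/2) = 2.73.

2.73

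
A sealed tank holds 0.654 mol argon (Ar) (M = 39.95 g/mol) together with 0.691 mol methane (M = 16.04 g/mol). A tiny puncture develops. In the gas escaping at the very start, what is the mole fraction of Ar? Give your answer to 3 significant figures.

Each component's effusion rate ∝ (its partial pressure)·(1/√M) ∝ n_i/√M_i.
x_Ar(eff) = (n_Ar/√M_Ar) / (n_Ar/√M_Ar + n_CH₄/√M_CH₄)
= (0.654/√39.95) / (0.654/√39.95 + 0.691/√16.04) = 0.1035/(0.1035 + 0.1725) = 0.375.

0.375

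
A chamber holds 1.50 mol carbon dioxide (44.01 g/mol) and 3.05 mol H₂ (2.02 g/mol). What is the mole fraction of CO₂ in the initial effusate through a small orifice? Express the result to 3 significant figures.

0.0953

Rate_i ∝ x_i/√M_i (Graham's law weighted by mole fraction), so the effusate composition follows n_i/√M_i.
So x_CO₂ in the escaping gas = (n_CO₂/√M_CO₂) / Σ(n_i/√M_i)
= (1.50/√44.01) / (1.50/√44.01 + 3.05/√2.02) = 0.2261/(0.2261 + 2.146) = 0.0953.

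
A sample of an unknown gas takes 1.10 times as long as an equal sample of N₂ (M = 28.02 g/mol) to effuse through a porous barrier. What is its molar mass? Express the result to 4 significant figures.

33.90 g/mol

Using Graham's law: t_X/t_N₂ = √(M_X/M_N₂).
1.10 = √(M_X/28.02)
M_X = 28.02 × 1.10² = 28.02 × 1.210 = 33.90 g/mol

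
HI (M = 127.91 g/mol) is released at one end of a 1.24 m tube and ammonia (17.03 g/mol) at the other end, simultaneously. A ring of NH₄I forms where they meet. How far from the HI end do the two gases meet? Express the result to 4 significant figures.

0.3315 m

In equal time, each gas travels a distance ∝ its rate ∝ 1/√M, so d_HI/d_NH₃ = √(M_NH₃/M_HI) = √(17.03/127.91) = 0.3649.
With d_HI + d_NH₃ = 1.24 m, d_NH₃ = 1.24/(1 + 0.3649) = 0.9085 m.
d_HI = 1.24 − 0.9085 = 0.3315 m.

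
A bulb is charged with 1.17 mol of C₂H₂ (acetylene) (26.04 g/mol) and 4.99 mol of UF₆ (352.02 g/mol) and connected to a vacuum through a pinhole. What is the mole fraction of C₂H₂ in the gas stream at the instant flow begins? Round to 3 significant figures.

Rate_i ∝ x_i/√M_i (Graham's law weighted by mole fraction), so the effusate composition follows n_i/√M_i.
x_C₂H₂(eff) = (n_C₂H₂/√M_C₂H₂) / (n_C₂H₂/√M_C₂H₂ + n_UF₆/√M_UF₆)
= (1.17/√26.04) / (1.17/√26.04 + 4.99/√352.02) = 0.2293/(0.2293 + 0.2660) = 0.463.

0.463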